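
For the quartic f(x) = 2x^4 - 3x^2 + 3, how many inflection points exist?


Inflection points occur where f''(x) = 0 and concavity changes.
f(x) = 2x^4 - 3x^2 + 3
f'(x) = 8x^3 - 6x
f''(x) = 24x^2 - 6
This is a quadratic in x. Use the discriminant to count real roots.
Discriminant = (0)^2 - 4 * 24 * (-6)
= 0 - (-576)
= 576
Since discriminant > 0, f''(x) = 0 has 2 distinct real solutions.
A quadratic with two distinct real roots changes sign at each root, so concavity changes at both.
Number of inflection points: 2

2


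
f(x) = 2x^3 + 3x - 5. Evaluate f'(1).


Differentiate f(x) = 2x^3 + 3x - 5 term by term:
f'(x) = 6x^2 + 3
Substitute x = 1:
f'(1) = 6 * 1^2 + 0 * 1 + 3
= 6 + 0 + 3
= 9

9


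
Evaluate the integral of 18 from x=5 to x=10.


The integral of a constant k over [a, b] equals k * (b - a).
integral from 5 to 10 of 18 dx
= 18 * (10 - 5)
= 18 * 5
= 90

90


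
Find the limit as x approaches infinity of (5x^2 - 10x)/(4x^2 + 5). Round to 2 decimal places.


For limits at infinity with equal-degree polynomials,
we compare leading coefficients.
Numerator leading term: 5x^2
Denominator leading term: 4x^2
Divide both by x^2:
lim = (5 - 10/x) / (4 + 5/x^2)
As x -> infinity, the 1/x and 1/x^2 terms vanish:
= 5/4 = 1.25

1.25


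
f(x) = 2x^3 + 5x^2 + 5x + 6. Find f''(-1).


First derivative:
f'(x) = 6x^2 + 10x + 5
Second derivative:
f''(x) = 12x + 10
Substitute x = -1:
f''(-1) = 12 * (-1) + 10
= -12 + 10
= -2

-2


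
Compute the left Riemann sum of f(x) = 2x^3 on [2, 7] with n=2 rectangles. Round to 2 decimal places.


Left Riemann sum uses left endpoints of each subinterval.
Interval: [2, 7], n = 2
dx = (7 - 2) / 2 = 5/2
Left endpoints: [2, 9/2]
f values: [16, 729/4]
Sum = dx * (sum of f values)
= 5/2 * 793/4
= 3965/8 ≈ 495.63

495.63


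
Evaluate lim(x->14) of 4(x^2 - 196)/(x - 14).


Direct substitution gives 0/0, so we factor the numerator.
Factor: 4(x^2 - 196) = 4 * (x - 14)(x + 14)
Cancel the common factor (x - 14):
4(x^2 - 196)/(x - 14) = 4 * (x + 14)
Now substitute x = 14:
= 4 * (14 + 14) = 112

112


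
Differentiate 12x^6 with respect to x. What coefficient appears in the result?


We apply the power rule: d/dx [ax^n] = a*n * x^(n-1)
d/dx [12x^6]
= 12 * 6 * x^(6-1)
= 72x^5
The coefficient is 72

72


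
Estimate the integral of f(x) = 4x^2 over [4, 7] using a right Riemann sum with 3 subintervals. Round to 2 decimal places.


Right Riemann sum uses right endpoints of each subinterval.
Interval: [4, 7], n = 3
dx = (7 - 4) / 3 = 1
Right endpoints: [5, 6, 7]
f values: [100, 144, 196]
Sum = dx * (sum of f values)
= 1 * 440
= 440 = 440.00

440.00


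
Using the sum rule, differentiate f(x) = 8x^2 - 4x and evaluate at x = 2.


Differentiate term by term using power and sum rules:
f(x) = 8x^2 - 4x
f'(x) = 16x - 4
Substitute x = 2:
f'(2) = 16 * 2 - 4
= 32 - 4
= 28

28


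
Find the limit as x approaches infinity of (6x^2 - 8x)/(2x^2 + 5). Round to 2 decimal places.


For limits at infinity with equal-degree polynomials,
we compare leading coefficients.
Numerator leading term: 6x^2
Denominator leading term: 2x^2
Divide both by x^2:
lim = (6 - 8/x) / (2 + 5/x^2)
As x -> infinity, the 1/x and 1/x^2 terms vanish:
= 6/2 = 3 = 3.00

3.00


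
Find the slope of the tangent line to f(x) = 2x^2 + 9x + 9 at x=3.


The slope of the tangent line equals f'(x) at the point.
f(x) = 2x^2 + 9x + 9
f'(x) = 4x + 9
At x = 3:
f'(3) = 4 * 3 + 9
= 12 + 9
= 21

21


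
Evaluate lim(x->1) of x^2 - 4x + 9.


Since polynomials are continuous, we use direct substitution.
lim(x->1) of x^2 - 4x + 9
= 1 * 1^2 - 4 * 1 + 9
= 1 - 4 + 9
= 6

6


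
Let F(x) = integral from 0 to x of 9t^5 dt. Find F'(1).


By the Fundamental Theorem of Calculus (Part 1):
If F(x) = integral from 0 to x of f(t) dt, then F'(x) = f(x)
Here f(t) = 9t^5
So F'(x) = 9x^5
Evaluate at x = 1:
F'(1) = 9 * 1^5
= 9 * 1
= 9

9


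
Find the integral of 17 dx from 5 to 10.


The integral of a constant k over [a, b] equals k * (b - a).
integral from 5 to 10 of 17 dx
= 17 * (10 - 5)
= 17 * 5
= 85

85


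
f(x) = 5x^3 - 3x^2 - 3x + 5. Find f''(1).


First derivative:
f'(x) = 15x^2 - 6x - 3
Second derivative:
f''(x) = 30x - 6
Substitute x = 1:
f''(1) = 30 * 1 - 6
= 30 - 6
= 24

24


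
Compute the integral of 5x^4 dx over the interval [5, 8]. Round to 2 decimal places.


Find the antiderivative of 5x^4:
F(x) = 5/5 * x^5
Apply the Fundamental Theorem of Calculus:
F(8) - F(5)
= 5/5 * 8^5 - 5/5 * 5^5
= 5/5 * (32768 - 3125)
= 5/5 * 29643
= 29643 = 29643.00

29643.00


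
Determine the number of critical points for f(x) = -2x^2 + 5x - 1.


Find where f'(x) = 0:
f'(x) = -4x + 5
Set f'(x) = 0:
-4x + 5 = 0
x = -5 / (-4) = 5/4
This is a linear equation in x, so there is exactly one solution.
Number of critical points: 1

1


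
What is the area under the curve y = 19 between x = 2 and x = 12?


The area under a constant function y = 19 is a rectangle.
Width = 12 - 2 = 10
Height = 19
Area = width * height
= 10 * 19
= 190

190


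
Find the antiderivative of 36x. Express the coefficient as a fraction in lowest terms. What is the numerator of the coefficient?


Apply the power rule for integration:
integral of ax^n dx = a/(n+1) * x^(n+1) + C
integral of 36x dx
= 36/2 * x^2 + C
= 18 * x^2 + C
The coefficient in lowest terms is 18 = 18/1, so its numerator is 18

18


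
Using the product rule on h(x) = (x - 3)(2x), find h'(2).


Let u(x) = x - 3 and v(x) = 2x
u'(x) = 1
v'(x) = 2
Product rule: h'(x) = u'(x)*v(x) + u(x)*v'(x)
= 1 * (2x) + (x - 3) * 2
At x = 2:
u(2) = 1 * 2 - 3 = -1
v(2) = 2 * 2 + 0 = 4
h'(2) = 1 * 4 + (-1) * 2
= 4 - 2
= 2

2


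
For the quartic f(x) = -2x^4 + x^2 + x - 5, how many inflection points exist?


Inflection points occur where f''(x) = 0 and concavity changes.
f(x) = -2x^4 + x^2 + x - 5
f'(x) = -8x^3 + 2x + 1
f''(x) = -24x^2 + 2
This is a quadratic in x. Use the discriminant to count real roots.
Discriminant = (0)^2 - 4 * (-24) * 2
= 0 - (-192)
= 192
Since discriminant > 0, f''(x) = 0 has 2 distinct real solutions.
A quadratic with two distinct real roots changes sign at each root, so concavity changes at both.
Number of inflection points: 2

2


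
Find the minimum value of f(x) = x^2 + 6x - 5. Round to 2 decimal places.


For a quadratic f(x) = ax^2 + bx + c with a > 0, the minimum is at the vertex.
Vertex x-coordinate: x = -b/(2a)
x = -(6) / (2 * 1)
x = -6/2 = -3
Substitute back to find the minimum value:
f(-3) = 1 * (-3)^2 + 6 * (-3) - 5
= 9 - 18 - 5
= -14 = -14.00

-14.00


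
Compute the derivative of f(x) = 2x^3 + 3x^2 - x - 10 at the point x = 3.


Differentiate f(x) = 2x^3 + 3x^2 - x - 10 term by term:
f'(x) = 6x^2 + 6x - 1
Substitute x = 3:
f'(3) = 6 * 3^2 + 6 * 3 - 1
= 54 + 18 - 1
= 71

71


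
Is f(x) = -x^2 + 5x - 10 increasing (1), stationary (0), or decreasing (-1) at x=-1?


Compute f'(x) to determine behavior:
f'(x) = -2x + 5
f'(-1) = -2 * (-1) + 5
= 2 + 5
= 7
Since f'(-1) > 0, the function is increasing (1)

1


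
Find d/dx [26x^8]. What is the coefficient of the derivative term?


We apply the power rule: d/dx [ax^n] = a*n * x^(n-1)
d/dx [26x^8]
= 26 * 8 * x^(8-1)
= 208x^7
The coefficient is 208

208


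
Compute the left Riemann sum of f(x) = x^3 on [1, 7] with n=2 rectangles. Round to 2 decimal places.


Left Riemann sum uses left endpoints of each subinterval.
Interval: [1, 7], n = 2
dx = (7 - 1) / 2 = 3
Left endpoints: [1, 4]
f values: [1, 64]
Sum = dx * (sum of f values)
= 3 * 65
= 195 = 195.00

195.00


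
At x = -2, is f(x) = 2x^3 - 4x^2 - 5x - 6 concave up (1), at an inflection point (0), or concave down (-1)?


Concavity is determined by the sign of f''(x).
f(x) = 2x^3 - 4x^2 - 5x - 6
f'(x) = 6x^2 - 8x - 5
f''(x) = 12x - 8
f''(-2) = 12 * (-2) - 8
= -24 - 8
= -32
Since f''(-2) < 0, the function is concave down (-1)

-1


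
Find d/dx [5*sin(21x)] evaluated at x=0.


Apply the chain rule to differentiate 5*sin(21x):
d/dx [5*sin(21x)]
= 5 * cos(21x) * d/dx(21x)
= 5 * 21 * cos(21x)
= 105 * cos(21x)
Evaluate at x = 0:
= 105 * cos(0)
= 105 * 1
= 105

105


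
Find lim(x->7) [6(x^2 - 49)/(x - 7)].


Direct substitution gives 0/0, so we factor the numerator.
Factor: 6(x^2 - 49) = 6 * (x - 7)(x + 7)
Cancel the common factor (x - 7):
6(x^2 - 49)/(x - 7) = 6 * (x + 7)
Now substitute x = 7:
= 6 * (7 + 7) = 84

84


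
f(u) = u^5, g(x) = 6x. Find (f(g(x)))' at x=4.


Using the chain rule: (f(g(x)))' = f'(g(x)) * g'(x)
First, find g(4):
g(4) = 6 * 4 + 0 = 24
Next, f'(u) = 5u^4
And g'(x) = 6
So f'(g(4)) * g'(4)
= 5 * 24^4 * 6
= 5 * 331776 * 6
= 9953280

9953280


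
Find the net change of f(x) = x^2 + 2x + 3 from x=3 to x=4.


Net change = f(b) - f(a)
f(x) = x^2 + 2x + 3
Compute f(4):
f(4) = 1 * 4^2 + 2 * 4 + 3
= 16 + 8 + 3
= 27
Compute f(3):
f(3) = 1 * 3^2 + 2 * 3 + 3
= 9 + 6 + 3
= 18
Net change = 27 - 18 = 9

9


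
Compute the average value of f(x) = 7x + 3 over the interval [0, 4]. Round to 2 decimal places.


Average value = 1/(b-a) * integral from a to b of f(x) dx
First compute the integral of 7x + 3:
F(x) = (7/2)x^2 + 3x
F(4) = 7/2 * 16 + 3 * 4 = 68
F(0) = 7/2 * 0 + 3 * 0 = 0
Integral = 68 - 0 = 68
Average = 68 / (4 - 0) = 68 / 4
= 17 = 17.00

17.00


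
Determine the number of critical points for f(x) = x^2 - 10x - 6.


Find where f'(x) = 0:
f'(x) = 2x - 10
Set f'(x) = 0:
2x - 10 = 0
x = 10 / 2 = 5
This is a linear equation in x, so there is exactly one solution.
Number of critical points: 1

1


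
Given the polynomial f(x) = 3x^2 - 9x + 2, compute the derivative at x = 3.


Differentiate term by term using power and sum rules:
f(x) = 3x^2 - 9x + 2
f'(x) = 6x - 9
Substitute x = 3:
f'(3) = 6 * 3 - 9
= 18 - 9
= 9

9


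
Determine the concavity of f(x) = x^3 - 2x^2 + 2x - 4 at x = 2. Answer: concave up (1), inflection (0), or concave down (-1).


Concavity is determined by the sign of f''(x).
f(x) = x^3 - 2x^2 + 2x - 4
f'(x) = 3x^2 - 4x + 2
f''(x) = 6x - 4
f''(2) = 6 * 2 - 4
= 12 - 4
= 8
Since f''(2) > 0, the function is concave up (1)

1


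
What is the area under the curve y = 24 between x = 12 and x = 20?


The area under a constant function y = 24 is a rectangle.
Width = 20 - 12 = 8
Height = 24
Area = width * height
= 8 * 24
= 192

192


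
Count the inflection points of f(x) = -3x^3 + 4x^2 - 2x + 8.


Inflection points occur where f''(x) = 0 and concavity changes.
f(x) = -3x^3 + 4x^2 - 2x + 8
f'(x) = -9x^2 + 8x - 2
f''(x) = -18x + 8
Set f''(x) = 0:
-18x + 8 = 0
x = -8 / (-18) = 4/9
Since f''(x) is linear (degree 1), it changes sign at this point.
Therefore there is exactly 1 inflection point.

1


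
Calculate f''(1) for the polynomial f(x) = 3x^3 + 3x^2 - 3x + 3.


First derivative:
f'(x) = 9x^2 + 6x - 3
Second derivative:
f''(x) = 18x + 6
Substitute x = 1:
f''(1) = 18 * 1 + 6
= 18 + 6
= 24

24


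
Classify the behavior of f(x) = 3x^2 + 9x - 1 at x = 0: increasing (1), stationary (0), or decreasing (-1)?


Compute f'(x) to determine behavior:
f'(x) = 6x + 9
f'(0) = 6 * 0 + 9
= 0 + 9
= 9
Since f'(0) > 0, the function is increasing (1)

1


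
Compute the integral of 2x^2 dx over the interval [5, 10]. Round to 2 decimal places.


Find the antiderivative of 2x^2:
F(x) = 2/3 * x^3
Apply the Fundamental Theorem of Calculus:
F(10) - F(5)
= 2/3 * 10^3 - 2/3 * 5^3
= 2/3 * (1000 - 125)
= 2/3 * 875
= 1750/3 ≈ 583.33

583.33


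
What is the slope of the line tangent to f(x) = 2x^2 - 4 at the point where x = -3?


The slope of the tangent line equals f'(x) at the point.
f(x) = 2x^2 - 4
f'(x) = 4x
At x = -3:
f'(-3) = 4 * (-3) + 0
= -12 + 0
= -12

-12


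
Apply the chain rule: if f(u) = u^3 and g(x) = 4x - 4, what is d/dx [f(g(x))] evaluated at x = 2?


Using the chain rule: (f(g(x)))' = f'(g(x)) * g'(x)
First, find g(2):
g(2) = 4 * 2 - 4 = 4
Next, f'(u) = 3u^2
And g'(x) = 4
So f'(g(2)) * g'(2)
= 3 * 4^2 * 4
= 3 * 16 * 4
= 192

192


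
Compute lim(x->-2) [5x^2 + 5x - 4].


Since polynomials are continuous, we use direct substitution.
lim(x->-2) of 5x^2 + 5x - 4
= 5 * (-2)^2 + 5 * (-2) - 4
= 20 - 10 - 4
= 6

6


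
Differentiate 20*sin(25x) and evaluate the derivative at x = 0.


Apply the chain rule to differentiate 20*sin(25x):
d/dx [20*sin(25x)]
= 20 * cos(25x) * d/dx(25x)
= 20 * 25 * cos(25x)
= 500 * cos(25x)
Evaluate at x = 0:
= 500 * cos(0)
= 500 * 1
= 500

500


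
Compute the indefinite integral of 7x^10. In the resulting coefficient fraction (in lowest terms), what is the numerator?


Apply the power rule for integration:
integral of ax^n dx = a/(n+1) * x^(n+1) + C
integral of 7x^10 dx
= 7/11 * x^11 + C
The coefficient in lowest terms is 7/11, and its numerator is 7

7


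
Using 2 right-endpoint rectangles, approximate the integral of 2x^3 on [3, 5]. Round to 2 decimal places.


Right Riemann sum uses right endpoints of each subinterval.
Interval: [3, 5], n = 2
dx = (5 - 3) / 2 = 1
Right endpoints: [4, 5]
f values: [128, 250]
Sum = dx * (sum of f values)
= 1 * 378
= 378 = 378.00

378.00


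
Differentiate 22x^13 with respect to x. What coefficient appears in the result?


We apply the power rule: d/dx [ax^n] = a*n * x^(n-1)
d/dx [22x^13]
= 22 * 13 * x^(13-1)
= 286x^12
The coefficient is 286

286


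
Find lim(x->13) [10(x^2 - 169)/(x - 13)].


Direct substitution gives 0/0, so we factor the numerator.
Factor: 10(x^2 - 169) = 10 * (x - 13)(x + 13)
Cancel the common factor (x - 13):
10(x^2 - 169)/(x - 13) = 10 * (x + 13)
Now substitute x = 13:
= 10 * (13 + 13) = 260

260


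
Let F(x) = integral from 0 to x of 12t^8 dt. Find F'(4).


By the Fundamental Theorem of Calculus (Part 1):
If F(x) = integral from 0 to x of f(t) dt, then F'(x) = f(x)
Here f(t) = 12t^8
So F'(x) = 12x^8
Evaluate at x = 4:
F'(4) = 12 * 4^8
= 12 * 65536
= 786432

786432


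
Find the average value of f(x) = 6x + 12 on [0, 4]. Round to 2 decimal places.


Average value = 1/(b-a) * integral from a to b of f(x) dx
First compute the integral of 6x + 12:
F(x) = 3x^2 + 12x
F(4) = 3 * 16 + 12 * 4 = 96
F(0) = 3 * 0 + 12 * 0 = 0
Integral = 96 - 0 = 96
Average = 96 / (4 - 0) = 96 / 4
= 24 = 24.00

24.00


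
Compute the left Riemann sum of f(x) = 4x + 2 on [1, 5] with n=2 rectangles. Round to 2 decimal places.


Left Riemann sum uses left endpoints of each subinterval.
Interval: [1, 5], n = 2
dx = (5 - 1) / 2 = 2
Left endpoints: [1, 3]
f values: [6, 14]
Sum = dx * (sum of f values)
= 2 * 20
= 40 = 40.00

40.00


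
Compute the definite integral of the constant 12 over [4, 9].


The integral of a constant k over [a, b] equals k * (b - a).
integral from 4 to 9 of 12 dx
= 12 * (9 - 4)
= 12 * 5
= 60

60


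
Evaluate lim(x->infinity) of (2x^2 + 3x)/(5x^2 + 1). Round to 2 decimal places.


For limits at infinity with equal-degree polynomials,
we compare leading coefficients.
Numerator leading term: 2x^2
Denominator leading term: 5x^2
Divide both by x^2:
lim = (2 + 3/x) / (5 + 1/x^2)
As x -> infinity, the 1/x and 1/x^2 terms vanish:
= 2/5 = 0.40

0.40


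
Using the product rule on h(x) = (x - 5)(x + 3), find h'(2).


Let u(x) = x - 5 and v(x) = x + 3
u'(x) = 1
v'(x) = 1
Product rule: h'(x) = u'(x)*v(x) + u(x)*v'(x)
= 1 * (x + 3) + (x - 5) * 1
At x = 2:
u(2) = 1 * 2 - 5 = -3
v(2) = 1 * 2 + 3 = 5
h'(2) = 1 * 5 + (-3) * 1
= 5 - 3
= 2

2


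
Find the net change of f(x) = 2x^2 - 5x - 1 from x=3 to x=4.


Net change = f(b) - f(a)
f(x) = 2x^2 - 5x - 1
Compute f(4):
f(4) = 2 * 4^2 - 5 * 4 - 1
= 32 - 20 - 1
= 11
Compute f(3):
f(3) = 2 * 3^2 - 5 * 3 - 1
= 18 - 15 - 1
= 2
Net change = 11 - 2 = 9

9


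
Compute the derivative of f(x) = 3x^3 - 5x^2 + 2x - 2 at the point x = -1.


Differentiate f(x) = 3x^3 - 5x^2 + 2x - 2 term by term:
f'(x) = 9x^2 - 10x + 2
Substitute x = -1:
f'(-1) = 9 * (-1)^2 - 10 * (-1) + 2
= 9 + 10 + 2
= 21

21


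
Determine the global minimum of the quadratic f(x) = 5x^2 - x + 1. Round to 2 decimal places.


For a quadratic f(x) = ax^2 + bx + c with a > 0, the minimum is at the vertex.
Vertex x-coordinate: x = -b/(2a)
x = -(-1) / (2 * 5)
x = 1/10
Substitute back to find the minimum value:
f(1/10) = 5 * (1/10)^2 - 1 * (1/10) + 1
= 1/20 - 1/10 + 1
= 19/20 = 0.95

0.95


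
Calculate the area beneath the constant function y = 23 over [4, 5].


The area under a constant function y = 23 is a rectangle.
Width = 5 - 4 = 1
Height = 23
Area = width * height
= 1 * 23
= 23

23


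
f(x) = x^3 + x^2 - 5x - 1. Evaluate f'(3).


Differentiate f(x) = x^3 + x^2 - 5x - 1 term by term:
f'(x) = 3x^2 + 2x - 5
Substitute x = 3:
f'(3) = 3 * 3^2 + 2 * 3 - 5
= 27 + 6 - 5
= 28

28


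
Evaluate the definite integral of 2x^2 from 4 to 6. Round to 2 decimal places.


Find the antiderivative of 2x^2:
F(x) = 2/3 * x^3
Apply the Fundamental Theorem of Calculus:
F(6) - F(4)
= 2/3 * 6^3 - 2/3 * 4^3
= 2/3 * (216 - 64)
= 2/3 * 152
= 304/3 ≈ 101.33

101.33


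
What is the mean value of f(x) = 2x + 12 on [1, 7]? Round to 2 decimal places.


Average value = 1/(b-a) * integral from a to b of f(x) dx
First compute the integral of 2x + 12:
F(x) = x^2 + 12x
F(7) = 1 * 49 + 12 * 7 = 133
F(1) = 1 * 1 + 12 * 1 = 13
Integral = 133 - 13 = 120
Average = 120 / (7 - 1) = 120 / 6
= 20 = 20.00

20.00


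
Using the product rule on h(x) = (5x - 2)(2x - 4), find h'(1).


Let u(x) = 5x - 2 and v(x) = 2x - 4
u'(x) = 5
v'(x) = 2
Product rule: h'(x) = u'(x)*v(x) + u(x)*v'(x)
= 5 * (2x - 4) + (5x - 2) * 2
At x = 1:
u(1) = 5 * 1 - 2 = 3
v(1) = 2 * 1 - 4 = -2
h'(1) = 5 * (-2) + 3 * 2
= -10 + 6
= -4

-4


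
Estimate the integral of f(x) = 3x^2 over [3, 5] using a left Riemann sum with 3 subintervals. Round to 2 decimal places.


Left Riemann sum uses left endpoints of each subinterval.
Interval: [3, 5], n = 3
dx = (5 - 3) / 3 = 2/3
Left endpoints: [3, 11/3, 13/3]
f values: [27, 121/3, 169/3]
Sum = dx * (sum of f values)
= 2/3 * 371/3
= 742/9 ≈ 82.44

82.44


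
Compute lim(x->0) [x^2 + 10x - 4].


Since polynomials are continuous, we use direct substitution.
lim(x->0) of x^2 + 10x - 4
= 1 * 0^2 + 10 * 0 - 4
= 0 + 0 - 4
= -4

-4


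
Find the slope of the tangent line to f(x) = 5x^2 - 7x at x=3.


The slope of the tangent line equals f'(x) at the point.
f(x) = 5x^2 - 7x
f'(x) = 10x - 7
At x = 3:
f'(3) = 10 * 3 - 7
= 30 - 7
= 23

23


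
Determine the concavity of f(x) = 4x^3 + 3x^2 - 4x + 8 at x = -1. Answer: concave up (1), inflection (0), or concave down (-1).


Concavity is determined by the sign of f''(x).
f(x) = 4x^3 + 3x^2 - 4x + 8
f'(x) = 12x^2 + 6x - 4
f''(x) = 24x + 6
f''(-1) = 24 * (-1) + 6
= -24 + 6
= -18
Since f''(-1) < 0, the function is concave down (-1)

-1


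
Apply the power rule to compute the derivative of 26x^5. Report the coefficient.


We apply the power rule: d/dx [ax^n] = a*n * x^(n-1)
d/dx [26x^5]
= 26 * 5 * x^(5-1)
= 130x^4
The coefficient is 130

130


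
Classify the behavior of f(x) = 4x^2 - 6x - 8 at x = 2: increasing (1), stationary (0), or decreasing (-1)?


Compute f'(x) to determine behavior:
f'(x) = 8x - 6
f'(2) = 8 * 2 - 6
= 16 - 6
= 10
Since f'(2) > 0, the function is increasing (1)

1


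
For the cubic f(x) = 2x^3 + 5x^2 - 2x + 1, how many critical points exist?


Find where f'(x) = 0:
f(x) = 2x^3 + 5x^2 - 2x + 1
f'(x) = 6x^2 + 10x - 2
This is a quadratic in x. Use the discriminant to count real roots.
Discriminant = (10)^2 - 4 * 6 * (-2)
= 100 - (-48)
= 148
Since discriminant > 0, f'(x) = 0 has 2 real solutions.
Number of critical points: 2

2


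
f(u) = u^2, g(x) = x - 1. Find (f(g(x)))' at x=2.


Using the chain rule: (f(g(x)))' = f'(g(x)) * g'(x)
First, find g(2):
g(2) = 1 * 2 - 1 = 1
Next, f'(u) = 2u
And g'(x) = 1
So f'(g(2)) * g'(2)
= 2 * 1 * 1
= 2

2


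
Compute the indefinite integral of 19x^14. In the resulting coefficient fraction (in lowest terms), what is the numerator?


Apply the power rule for integration:
integral of ax^n dx = a/(n+1) * x^(n+1) + C
integral of 19x^14 dx
= 19/15 * x^15 + C
The coefficient in lowest terms is 19/15, and its numerator is 19

19


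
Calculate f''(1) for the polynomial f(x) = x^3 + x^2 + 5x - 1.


First derivative:
f'(x) = 3x^2 + 2x + 5
Second derivative:
f''(x) = 6x + 2
Substitute x = 1:
f''(1) = 6 * 1 + 2
= 6 + 2
= 8

8


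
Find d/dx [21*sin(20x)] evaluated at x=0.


Apply the chain rule to differentiate 21*sin(20x):
d/dx [21*sin(20x)]
= 21 * cos(20x) * d/dx(20x)
= 21 * 20 * cos(20x)
= 420 * cos(20x)
Evaluate at x = 0:
= 420 * cos(0)
= 420 * 1
= 420

420


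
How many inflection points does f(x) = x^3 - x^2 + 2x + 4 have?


Inflection points occur where f''(x) = 0 and concavity changes.
f(x) = x^3 - x^2 + 2x + 4
f'(x) = 3x^2 - 2x + 2
f''(x) = 6x - 2
Set f''(x) = 0:
6x - 2 = 0
x = 2 / 6 = 1/3
Since f''(x) is linear (degree 1), it changes sign at this point.
Therefore there is exactly 1 inflection point.

1


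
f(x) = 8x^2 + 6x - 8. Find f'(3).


Differentiate term by term using power and sum rules:
f(x) = 8x^2 + 6x - 8
f'(x) = 16x + 6
Substitute x = 3:
f'(3) = 16 * 3 + 6
= 48 + 6
= 54

54


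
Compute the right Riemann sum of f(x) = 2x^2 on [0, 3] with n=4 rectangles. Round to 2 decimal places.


Right Riemann sum uses right endpoints of each subinterval.
Interval: [0, 3], n = 4
dx = (3 - 0) / 4 = 3/4
Right endpoints: [3/4, 3/2, 9/4, 3]
f values: [9/8, 9/2, 81/8, 18]
Sum = dx * (sum of f values)
= 3/4 * 135/4
= 405/16 ≈ 25.31

25.31


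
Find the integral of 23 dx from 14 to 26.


The integral of a constant k over [a, b] equals k * (b - a).
integral from 14 to 26 of 23 dx
= 23 * (26 - 14)
= 23 * 12
= 276

276


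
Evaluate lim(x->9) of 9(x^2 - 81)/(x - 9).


Direct substitution gives 0/0, so we factor the numerator.
Factor: 9(x^2 - 81) = 9 * (x - 9)(x + 9)
Cancel the common factor (x - 9):
9(x^2 - 81)/(x - 9) = 9 * (x + 9)
Now substitute x = 9:
= 9 * (9 + 9) = 162

162


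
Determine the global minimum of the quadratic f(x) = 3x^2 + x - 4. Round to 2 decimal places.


For a quadratic f(x) = ax^2 + bx + c with a > 0, the minimum is at the vertex.
Vertex x-coordinate: x = -b/(2a)
x = -(1) / (2 * 3)
x = -1/6
Substitute back to find the minimum value:
f(-1/6) = 3 * (-1/6)^2 + 1 * (-1/6) - 4
= 1/12 - 1/6 - 4
= -49/12 ≈ -4.08

-4.08


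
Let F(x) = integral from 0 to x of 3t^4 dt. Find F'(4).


By the Fundamental Theorem of Calculus (Part 1):
If F(x) = integral from 0 to x of f(t) dt, then F'(x) = f(x)
Here f(t) = 3t^4
So F'(x) = 3x^4
Evaluate at x = 4:
F'(4) = 3 * 4^4
= 3 * 256
= 768

768


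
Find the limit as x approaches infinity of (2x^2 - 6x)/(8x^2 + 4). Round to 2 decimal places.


For limits at infinity with equal-degree polynomials,
we compare leading coefficients.
Numerator leading term: 2x^2
Denominator leading term: 8x^2
Divide both by x^2:
lim = (2 - 6/x) / (8 + 4/x^2)
As x -> infinity, the 1/x and 1/x^2 terms vanish:
= 2/8 = 1/4 = 0.25

0.25


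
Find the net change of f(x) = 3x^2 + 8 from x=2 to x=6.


Net change = f(b) - f(a)
f(x) = 3x^2 + 8
Compute f(6):
f(6) = 3 * 6^2 + 0 * 6 + 8
= 108 + 0 + 8
= 116
Compute f(2):
f(2) = 3 * 2^2 + 0 * 2 + 8
= 12 + 0 + 8
= 20
Net change = 116 - 20 = 96

96


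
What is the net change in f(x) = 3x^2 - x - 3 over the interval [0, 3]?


Net change = f(b) - f(a)
f(x) = 3x^2 - x - 3
Compute f(3):
f(3) = 3 * 3^2 - 1 * 3 - 3
= 27 - 3 - 3
= 21
Compute f(0):
f(0) = 3 * 0^2 - 1 * 0 - 3
= 0 + 0 - 3
= -3
Net change = 21 - (-3) = 24

24


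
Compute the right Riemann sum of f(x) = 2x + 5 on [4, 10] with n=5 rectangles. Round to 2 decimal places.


Right Riemann sum uses right endpoints of each subinterval.
Interval: [4, 10], n = 5
dx = (10 - 4) / 5 = 6/5
Right endpoints: [26/5, 32/5, 38/5, 44/5, 10]
f values: [77/5, 89/5, 101/5, 113/5, 25]
Sum = dx * (sum of f values)
= 6/5 * 101
= 606/5 = 121.20

121.20


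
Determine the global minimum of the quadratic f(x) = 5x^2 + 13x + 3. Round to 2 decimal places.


For a quadratic f(x) = ax^2 + bx + c with a > 0, the minimum is at the vertex.
Vertex x-coordinate: x = -b/(2a)
x = -(13) / (2 * 5)
x = -13/10
Substitute back to find the minimum value:
f(-13/10) = 5 * (-13/10)^2 + 13 * (-13/10) + 3
= 169/20 - 169/10 + 3
= -109/20 = -5.45

-5.45


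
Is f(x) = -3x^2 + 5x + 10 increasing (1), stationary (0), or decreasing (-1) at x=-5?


Compute f'(x) to determine behavior:
f'(x) = -6x + 5
f'(-5) = -6 * (-5) + 5
= 30 + 5
= 35
Since f'(-5) > 0, the function is increasing (1)

1


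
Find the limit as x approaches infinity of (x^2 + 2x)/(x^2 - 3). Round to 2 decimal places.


For limits at infinity with equal-degree polynomials,
we compare leading coefficients.
Numerator leading term: x^2
Denominator leading term: x^2
Divide both by x^2:
lim = (1 + 2/x) / (1 - 3/x^2)
As x -> infinity, the 1/x and 1/x^2 terms vanish:
= 1/1 = 1 = 1.00

1.00


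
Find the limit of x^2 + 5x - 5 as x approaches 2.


Since polynomials are continuous, we use direct substitution.
lim(x->2) of x^2 + 5x - 5
= 1 * 2^2 + 5 * 2 - 5
= 4 + 10 - 5
= 9

9


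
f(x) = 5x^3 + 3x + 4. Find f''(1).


First derivative:
f'(x) = 15x^2 + 3
Second derivative:
f''(x) = 30x
Substitute x = 1:
f''(1) = 30 * 1 + 0
= 30 + 0
= 30

30


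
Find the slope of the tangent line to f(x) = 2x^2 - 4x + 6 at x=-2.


The slope of the tangent line equals f'(x) at the point.
f(x) = 2x^2 - 4x + 6
f'(x) = 4x - 4
At x = -2:
f'(-2) = 4 * (-2) - 4
= -8 - 4
= -12

-12


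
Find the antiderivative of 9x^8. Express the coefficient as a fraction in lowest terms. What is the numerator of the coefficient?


Apply the power rule for integration:
integral of ax^n dx = a/(n+1) * x^(n+1) + C
integral of 9x^8 dx
= 9/9 * x^9 + C
= 1 * x^9 + C
The coefficient in lowest terms is 1 = 1/1, so its numerator is 1

1


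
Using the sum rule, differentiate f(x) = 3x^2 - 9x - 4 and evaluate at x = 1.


Differentiate term by term using power and sum rules:
f(x) = 3x^2 - 9x - 4
f'(x) = 6x - 9
Substitute x = 1:
f'(1) = 6 * 1 - 9
= 6 - 9
= -3

-3


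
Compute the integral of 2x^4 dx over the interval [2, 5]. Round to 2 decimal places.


Find the antiderivative of 2x^4:
F(x) = 2/5 * x^5
Apply the Fundamental Theorem of Calculus:
F(5) - F(2)
= 2/5 * 5^5 - 2/5 * 2^5
= 2/5 * (3125 - 32)
= 2/5 * 3093
= 6186/5 = 1237.20

1237.20


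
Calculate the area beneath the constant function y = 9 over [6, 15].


The area under a constant function y = 9 is a rectangle.
Width = 15 - 6 = 9
Height = 9
Area = width * height
= 9 * 9
= 81

81


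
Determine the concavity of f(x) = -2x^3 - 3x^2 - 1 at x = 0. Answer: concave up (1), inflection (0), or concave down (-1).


Concavity is determined by the sign of f''(x).
f(x) = -2x^3 - 3x^2 - 1
f'(x) = -6x^2 - 6x
f''(x) = -12x - 6
f''(0) = -12 * 0 - 6
= 0 - 6
= -6
Since f''(0) < 0, the function is concave down (-1)

-1


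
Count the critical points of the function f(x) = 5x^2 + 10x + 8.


Find where f'(x) = 0:
f'(x) = 10x + 10
Set f'(x) = 0:
10x + 10 = 0
x = -10 / 10 = -1
This is a linear equation in x, so there is exactly one solution.
Number of critical points: 1

1


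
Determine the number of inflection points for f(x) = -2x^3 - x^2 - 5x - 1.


Inflection points occur where f''(x) = 0 and concavity changes.
f(x) = -2x^3 - x^2 - 5x - 1
f'(x) = -6x^2 - 2x - 5
f''(x) = -12x - 2
Set f''(x) = 0:
-12x - 2 = 0
x = 2 / (-12) = -1/6
Since f''(x) is linear (degree 1), it changes sign at this point.
Therefore there is exactly 1 inflection point.

1


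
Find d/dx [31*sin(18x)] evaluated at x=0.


Apply the chain rule to differentiate 31*sin(18x):
d/dx [31*sin(18x)]
= 31 * cos(18x) * d/dx(18x)
= 31 * 18 * cos(18x)
= 558 * cos(18x)
Evaluate at x = 0:
= 558 * cos(0)
= 558 * 1
= 558

558


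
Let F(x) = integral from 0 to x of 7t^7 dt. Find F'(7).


By the Fundamental Theorem of Calculus (Part 1):
If F(x) = integral from 0 to x of f(t) dt, then F'(x) = f(x)
Here f(t) = 7t^7
So F'(x) = 7x^7
Evaluate at x = 7:
F'(7) = 7 * 7^7
= 7 * 823543
= 5764801

5764801


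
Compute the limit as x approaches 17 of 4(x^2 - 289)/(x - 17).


Direct substitution gives 0/0, so we factor the numerator.
Factor: 4(x^2 - 289) = 4 * (x - 17)(x + 17)
Cancel the common factor (x - 17):
4(x^2 - 289)/(x - 17) = 4 * (x + 17)
Now substitute x = 17:
= 4 * (17 + 17) = 136

136


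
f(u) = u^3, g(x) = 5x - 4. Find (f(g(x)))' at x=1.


Using the chain rule: (f(g(x)))' = f'(g(x)) * g'(x)
First, find g(1):
g(1) = 5 * 1 - 4 = 1
Next, f'(u) = 3u^2
And g'(x) = 5
So f'(g(1)) * g'(1)
= 3 * 1^2 * 5
= 3 * 1 * 5
= 15

15


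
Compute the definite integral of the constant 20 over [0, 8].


The integral of a constant k over [a, b] equals k * (b - a).
integral from 0 to 8 of 20 dx
= 20 * (8 - 0)
= 20 * 8
= 160

160


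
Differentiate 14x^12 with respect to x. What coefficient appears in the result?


We apply the power rule: d/dx [ax^n] = a*n * x^(n-1)
d/dx [14x^12]
= 14 * 12 * x^(12-1)
= 168x^11
The coefficient is 168

168


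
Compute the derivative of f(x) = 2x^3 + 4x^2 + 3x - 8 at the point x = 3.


Differentiate f(x) = 2x^3 + 4x^2 + 3x - 8 term by term:
f'(x) = 6x^2 + 8x + 3
Substitute x = 3:
f'(3) = 6 * 3^2 + 8 * 3 + 3
= 54 + 24 + 3
= 81

81


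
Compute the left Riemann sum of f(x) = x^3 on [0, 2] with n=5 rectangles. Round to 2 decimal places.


Left Riemann sum uses left endpoints of each subinterval.
Interval: [0, 2], n = 5
dx = (2 - 0) / 5 = 2/5
Left endpoints: [0, 2/5, 4/5, 6/5, 8/5]
f values: [0, 8/125, 64/125, 216/125, 512/125]
Sum = dx * (sum of f values)
= 2/5 * 32/5
= 64/25 = 2.56

2.56


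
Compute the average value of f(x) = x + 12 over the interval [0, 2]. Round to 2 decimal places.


Average value = 1/(b-a) * integral from a to b of f(x) dx
First compute the integral of x + 12:
F(x) = (1/2)x^2 + 12x
F(2) = 1/2 * 4 + 12 * 2 = 26
F(0) = 1/2 * 0 + 12 * 0 = 0
Integral = 26 - 0 = 26
Average = 26 / (2 - 0) = 26 / 2
= 13 = 13.00

13.00


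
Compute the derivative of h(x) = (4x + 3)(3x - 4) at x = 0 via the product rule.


Let u(x) = 4x + 3 and v(x) = 3x - 4
u'(x) = 4
v'(x) = 3
Product rule: h'(x) = u'(x)*v(x) + u(x)*v'(x)
= 4 * (3x - 4) + (4x + 3) * 3
At x = 0:
u(0) = 4 * 0 + 3 = 3
v(0) = 3 * 0 - 4 = -4
h'(0) = 4 * (-4) + 3 * 3
= -16 + 9
= -7

-7


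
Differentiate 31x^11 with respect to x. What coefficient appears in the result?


We apply the power rule: d/dx [ax^n] = a*n * x^(n-1)
d/dx [31x^11]
= 31 * 11 * x^(11-1)
= 341x^10
The coefficient is 341

341


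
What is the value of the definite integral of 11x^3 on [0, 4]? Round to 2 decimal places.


Find the antiderivative of 11x^3:
F(x) = 11/4 * x^4
Apply the Fundamental Theorem of Calculus:
F(4) - F(0)
= 11/4 * 4^4 - 11/4 * 0^4
= 11/4 * (256 - 0)
= 11/4 * 256
= 704 = 704.00

704.00


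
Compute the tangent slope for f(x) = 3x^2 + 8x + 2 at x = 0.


The slope of the tangent line equals f'(x) at the point.
f(x) = 3x^2 + 8x + 2
f'(x) = 6x + 8
At x = 0:
f'(0) = 6 * 0 + 8
= 0 + 8
= 8

8


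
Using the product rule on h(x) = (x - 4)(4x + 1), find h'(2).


Let u(x) = x - 4 and v(x) = 4x + 1
u'(x) = 1
v'(x) = 4
Product rule: h'(x) = u'(x)*v(x) + u(x)*v'(x)
= 1 * (4x + 1) + (x - 4) * 4
At x = 2:
u(2) = 1 * 2 - 4 = -2
v(2) = 4 * 2 + 1 = 9
h'(2) = 1 * 9 + (-2) * 4
= 9 - 8
= 1

1


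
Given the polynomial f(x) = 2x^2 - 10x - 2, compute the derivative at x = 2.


Differentiate term by term using power and sum rules:
f(x) = 2x^2 - 10x - 2
f'(x) = 4x - 10
Substitute x = 2:
f'(2) = 4 * 2 - 10
= 8 - 10
= -2

-2


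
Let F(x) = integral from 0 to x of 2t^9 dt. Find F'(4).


By the Fundamental Theorem of Calculus (Part 1):
If F(x) = integral from 0 to x of f(t) dt, then F'(x) = f(x)
Here f(t) = 2t^9
So F'(x) = 2x^9
Evaluate at x = 4:
F'(4) = 2 * 4^9
= 2 * 262144
= 524288

524288


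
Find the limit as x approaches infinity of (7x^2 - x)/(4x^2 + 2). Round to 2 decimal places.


For limits at infinity with equal-degree polynomials,
we compare leading coefficients.
Numerator leading term: 7x^2
Denominator leading term: 4x^2
Divide both by x^2:
lim = (7 - 1/x) / (4 + 2/x^2)
As x -> infinity, the 1/x and 1/x^2 terms vanish:
= 7/4 = 1.75

1.75


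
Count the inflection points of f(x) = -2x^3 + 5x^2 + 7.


Inflection points occur where f''(x) = 0 and concavity changes.
f(x) = -2x^3 + 5x^2 + 7
f'(x) = -6x^2 + 10x
f''(x) = -12x + 10
Set f''(x) = 0:
-12x + 10 = 0
x = -10 / (-12) = 5/6
Since f''(x) is linear (degree 1), it changes sign at this point.
Therefore there is exactly 1 inflection point.

1


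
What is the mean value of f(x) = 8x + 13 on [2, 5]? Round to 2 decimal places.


Average value = 1/(b-a) * integral from a to b of f(x) dx
First compute the integral of 8x + 13:
F(x) = 4x^2 + 13x
F(5) = 4 * 25 + 13 * 5 = 165
F(2) = 4 * 4 + 13 * 2 = 42
Integral = 165 - 42 = 123
Average = 123 / (5 - 2) = 123 / 3
= 41 = 41.00

41.00


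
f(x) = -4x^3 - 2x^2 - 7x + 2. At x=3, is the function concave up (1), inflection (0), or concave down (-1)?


Concavity is determined by the sign of f''(x).
f(x) = -4x^3 - 2x^2 - 7x + 2
f'(x) = -12x^2 - 4x - 7
f''(x) = -24x - 4
f''(3) = -24 * 3 - 4
= -72 - 4
= -76
Since f''(3) < 0, the function is concave down (-1)

-1


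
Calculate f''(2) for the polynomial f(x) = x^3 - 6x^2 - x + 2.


First derivative:
f'(x) = 3x^2 - 12x - 1
Second derivative:
f''(x) = 6x - 12
Substitute x = 2:
f''(2) = 6 * 2 - 12
= 12 - 12
= 0

0


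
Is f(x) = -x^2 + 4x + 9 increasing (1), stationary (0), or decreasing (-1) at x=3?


Compute f'(x) to determine behavior:
f'(x) = -2x + 4
f'(3) = -2 * 3 + 4
= -6 + 4
= -2
Since f'(3) < 0, the function is decreasing (-1)

-1


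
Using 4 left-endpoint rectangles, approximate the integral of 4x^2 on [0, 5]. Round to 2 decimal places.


Left Riemann sum uses left endpoints of each subinterval.
Interval: [0, 5], n = 4
dx = (5 - 0) / 4 = 5/4
Left endpoints: [0, 5/4, 5/2, 15/4]
f values: [0, 25/4, 25, 225/4]
Sum = dx * (sum of f values)
= 5/4 * 175/2
= 875/8 ≈ 109.38

109.38


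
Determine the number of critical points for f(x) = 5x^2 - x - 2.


Find where f'(x) = 0:
f'(x) = 10x - 1
Set f'(x) = 0:
10x - 1 = 0
x = 1 / 10 = 1/10
This is a linear equation in x, so there is exactly one solution.
Number of critical points: 1

1


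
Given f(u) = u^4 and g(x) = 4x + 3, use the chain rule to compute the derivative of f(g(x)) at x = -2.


Using the chain rule: (f(g(x)))' = f'(g(x)) * g'(x)
First, find g(-2):
g(-2) = 4 * (-2) + 3 = -5
Next, f'(u) = 4u^3
And g'(x) = 4
So f'(g(-2)) * g'(-2)
= 4 * (-5)^3 * 4
= 4 * (-125) * 4
= -2000

-2000


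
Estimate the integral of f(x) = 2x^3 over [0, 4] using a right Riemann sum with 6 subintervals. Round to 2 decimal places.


Right Riemann sum uses right endpoints of each subinterval.
Interval: [0, 4], n = 6
dx = (4 - 0) / 6 = 2/3
Right endpoints: [2/3, 4/3, 2, 8/3, 10/3, 4]
f values: [16/27, 128/27, 16, 1024/27, 2000/27, 128]
Sum = dx * (sum of f values)
= 2/3 * 784/3
= 1568/9 ≈ 174.22

174.22


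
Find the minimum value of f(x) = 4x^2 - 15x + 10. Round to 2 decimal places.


For a quadratic f(x) = ax^2 + bx + c with a > 0, the minimum is at the vertex.
Vertex x-coordinate: x = -b/(2a)
x = -(-15) / (2 * 4)
x = 15/8
Substitute back to find the minimum value:
f(15/8) = 4 * (15/8)^2 - 15 * (15/8) + 10
= 225/16 - 225/8 + 10
= -65/16 ≈ -4.06

-4.06


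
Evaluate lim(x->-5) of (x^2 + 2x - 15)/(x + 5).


Direct substitution gives 0/0, so we factor the numerator.
Factor: (x^2 + 2x - 15) = (x + 5)(x - 3)
Cancel the common factor (x + 5):
(x^2 + 2x - 15)/(x + 5) = (x - 3)
Now substitute x = -5:
= (-5) - (3) = -8

-8


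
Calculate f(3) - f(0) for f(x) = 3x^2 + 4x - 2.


Net change = f(b) - f(a)
f(x) = 3x^2 + 4x - 2
Compute f(3):
f(3) = 3 * 3^2 + 4 * 3 - 2
= 27 + 12 - 2
= 37
Compute f(0):
f(0) = 3 * 0^2 + 4 * 0 - 2
= 0 + 0 - 2
= -2
Net change = 37 - (-2) = 39

39


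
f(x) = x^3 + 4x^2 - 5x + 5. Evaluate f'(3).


Differentiate f(x) = x^3 + 4x^2 - 5x + 5 term by term:
f'(x) = 3x^2 + 8x - 5
Substitute x = 3:
f'(3) = 3 * 3^2 + 8 * 3 - 5
= 27 + 24 - 5
= 46

46


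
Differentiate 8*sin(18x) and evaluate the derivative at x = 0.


Apply the chain rule to differentiate 8*sin(18x):
d/dx [8*sin(18x)]
= 8 * cos(18x) * d/dx(18x)
= 8 * 18 * cos(18x)
= 144 * cos(18x)
Evaluate at x = 0:
= 144 * cos(0)
= 144 * 1
= 144

144


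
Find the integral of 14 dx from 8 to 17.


The integral of a constant k over [a, b] equals k * (b - a).
integral from 8 to 17 of 14 dx
= 14 * (17 - 8)
= 14 * 9
= 126

126


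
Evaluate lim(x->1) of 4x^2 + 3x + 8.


Since polynomials are continuous, we use direct substitution.
lim(x->1) of 4x^2 + 3x + 8
= 4 * 1^2 + 3 * 1 + 8
= 4 + 3 + 8
= 15

15


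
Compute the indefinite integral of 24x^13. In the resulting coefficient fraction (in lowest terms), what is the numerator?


Apply the power rule for integration:
integral of ax^n dx = a/(n+1) * x^(n+1) + C
integral of 24x^13 dx
= 24/14 * x^14 + C
= 12/7 * x^14 + C
The coefficient in lowest terms is 12/7, and its numerator is 12

12


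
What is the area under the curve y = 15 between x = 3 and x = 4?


The area under a constant function y = 15 is a rectangle.
Width = 4 - 3 = 1
Height = 15
Area = width * height
= 1 * 15
= 15

15


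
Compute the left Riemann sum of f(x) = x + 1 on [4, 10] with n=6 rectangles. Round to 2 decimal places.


Left Riemann sum uses left endpoints of each subinterval.
Interval: [4, 10], n = 6
dx = (10 - 4) / 6 = 1
Left endpoints: [4, 5, 6, 7, 8, 9]
f values: [5, 6, 7, 8, 9, 10]
Sum = dx * (sum of f values)
= 1 * 45
= 45 = 45.00

45.00


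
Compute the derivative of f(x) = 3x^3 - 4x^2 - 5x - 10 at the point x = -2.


Differentiate f(x) = 3x^3 - 4x^2 - 5x - 10 term by term:
f'(x) = 9x^2 - 8x - 5
Substitute x = -2:
f'(-2) = 9 * (-2)^2 - 8 * (-2) - 5
= 36 + 16 - 5
= 47

47


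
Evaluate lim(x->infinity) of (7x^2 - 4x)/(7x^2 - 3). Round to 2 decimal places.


For limits at infinity with equal-degree polynomials,
we compare leading coefficients.
Numerator leading term: 7x^2
Denominator leading term: 7x^2
Divide both by x^2:
lim = (7 - 4/x) / (7 - 3/x^2)
As x -> infinity, the 1/x and 1/x^2 terms vanish:
= 7/7 = 1 = 1.00

1.00


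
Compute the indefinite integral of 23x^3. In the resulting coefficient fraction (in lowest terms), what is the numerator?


Apply the power rule for integration:
integral of ax^n dx = a/(n+1) * x^(n+1) + C
integral of 23x^3 dx
= 23/4 * x^4 + C
The coefficient in lowest terms is 23/4, and its numerator is 23

23


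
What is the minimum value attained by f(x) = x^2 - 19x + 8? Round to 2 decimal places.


For a quadratic f(x) = ax^2 + bx + c with a > 0, the minimum is at the vertex.
Vertex x-coordinate: x = -b/(2a)
x = -(-19) / (2 * 1)
x = 19/2
Substitute back to find the minimum value:
f(19/2) = 1 * (19/2)^2 - 19 * (19/2) + 8
= 361/4 - 361/2 + 8
= -329/4 = -82.25

-82.25


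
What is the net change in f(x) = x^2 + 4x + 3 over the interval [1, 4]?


Net change = f(b) - f(a)
f(x) = x^2 + 4x + 3
Compute f(4):
f(4) = 1 * 4^2 + 4 * 4 + 3
= 16 + 16 + 3
= 35
Compute f(1):
f(1) = 1 * 1^2 + 4 * 1 + 3
= 1 + 4 + 3
= 8
Net change = 35 - 8 = 27

27


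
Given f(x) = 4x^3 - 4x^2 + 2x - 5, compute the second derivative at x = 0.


First derivative:
f'(x) = 12x^2 - 8x + 2
Second derivative:
f''(x) = 24x - 8
Substitute x = 0:
f''(0) = 24 * 0 - 8
= 0 - 8
= -8

-8


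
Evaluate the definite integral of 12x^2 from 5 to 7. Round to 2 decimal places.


Find the antiderivative of 12x^2:
F(x) = 12/3 * x^3
Apply the Fundamental Theorem of Calculus:
F(7) - F(5)
= 12/3 * 7^3 - 12/3 * 5^3
= 12/3 * (343 - 125)
= 12/3 * 218
= 872 = 872.00

872.00


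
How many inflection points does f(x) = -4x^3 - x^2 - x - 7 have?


Inflection points occur where f''(x) = 0 and concavity changes.
f(x) = -4x^3 - x^2 - x - 7
f'(x) = -12x^2 - 2x - 1
f''(x) = -24x - 2
Set f''(x) = 0:
-24x - 2 = 0
x = 2 / (-24) = -1/12
Since f''(x) is linear (degree 1), it changes sign at this point.
Therefore there is exactly 1 inflection point.

1
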